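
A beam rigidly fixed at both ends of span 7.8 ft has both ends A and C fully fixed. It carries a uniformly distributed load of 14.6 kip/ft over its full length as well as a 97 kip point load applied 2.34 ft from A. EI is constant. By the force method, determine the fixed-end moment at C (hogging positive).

M_C = 121.7 kip·ft

Take the two fixed-end moments M_A, M_C as redundants; the released structure is the simple span AC.
On the primary (simply-supported) span, the end slopes from the loading are:
  at A: UDL 14.6: wL³/(24EI) = 288.7/EI
  at C: UDL 14.6: wL³/(24EI) = 288.7/EI
  at A: point load 97 at a = 2.34: Pab(L + b)/(6LEI) = 351.1/EI
  at C: point load 97 at a = 2.34: Pab(L + a)/(6LEI) = 268.5/EI
  θ_A0 = 639.8/EI,  θ_C0 = 557.2/EI
Flexibility coefficients: a unit moment at one end gives L/(3EI) there and L/(6EI) at the far end, so f₁₁ = f₂₂ = 2.6/EI and f₁₂ = f₂₁ = 1.3/EI.
Compatibility — zero rotation at each built-in end:
  2.6 M_A + 1.3 M_C = 639.8
  1.3 M_A + 2.6 M_C = 557.2
Solving the pair gives M_A = 185.2 kip·ft and M_C = 121.7 kip·ft (hogging).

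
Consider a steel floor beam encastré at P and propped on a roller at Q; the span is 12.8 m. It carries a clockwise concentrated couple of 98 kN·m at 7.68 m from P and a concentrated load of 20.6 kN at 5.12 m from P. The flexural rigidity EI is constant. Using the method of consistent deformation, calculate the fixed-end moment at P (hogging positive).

Remove the prop at Q; the released (primary) structure is a cantilever built in at P.
Deflection at Q on the released cantilever, summing each load's contribution:
  clockwise couple 98 at a = 7.68: M₀a(2L − a)/(2EI) = 6744/EI
  point load 20.6 at a = 5.12: Pa²(3L − a)/(6EI) = 2995/EI
  δ_0 = 9739/EI
Flexibility coefficient — unit upward force at Q: δ_{QQ} = L³/(3EI) = 699.1/EI.
Compatibility at Q: δ_0 − R_Q·δ_{QQ} = 0, so R_Q = 9739/699.1 = 13.93 kN.
Moment equilibrium about P: M_P = Σ(load moments about P) − R_Q·L = 203.5 − 13.93×12.8 = 25.15 kN·m.

M_P = 25.15 kN·m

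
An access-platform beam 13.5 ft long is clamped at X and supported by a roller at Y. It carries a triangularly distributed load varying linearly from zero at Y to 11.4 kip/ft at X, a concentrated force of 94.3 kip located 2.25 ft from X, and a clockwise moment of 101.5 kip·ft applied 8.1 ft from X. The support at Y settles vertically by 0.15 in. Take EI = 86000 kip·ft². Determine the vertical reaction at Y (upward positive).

Release the roller at Y. Primary structure: cantilever fixed at X.
Free-end deflection of the primary structure under the applied loading (downward +):
  triangular load, peak 11.4 at the fixed end: w₀L⁴/(30EI) = 12622/EI
  point load 94.3 at a = 2.25: Pa²(3L − a)/(6EI) = 3043/EI
  clockwise couple 101.5 at a = 8.1: M₀a(2L − a)/(2EI) = 7769/EI
  δ_0 = 23434/EI
Tip deflection under a unit load at Y: L³/(3EI) = 820.1/EI.
With EI = 86000 kip·ft²: δ_0 = 0.27249 ft and δ_{YY} = 0.009536 ft/kip.
Compatibility — the beam at Y must follow the support down by 0.0125 ft: δ_0 − R_Y·δ_{YY} = 0.0125, so R_Y = (0.27249 − 0.0125)/0.009536 = 27.26 kip.

R_Y = 27.26 kip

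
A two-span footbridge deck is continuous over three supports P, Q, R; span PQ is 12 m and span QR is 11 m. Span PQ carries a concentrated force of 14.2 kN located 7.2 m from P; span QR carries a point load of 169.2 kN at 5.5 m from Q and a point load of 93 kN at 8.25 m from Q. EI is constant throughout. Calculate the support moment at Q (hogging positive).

M_Q = 241.3 kN·m

Take M_Q as the redundant. Released structure: two simple spans PQ and QR with a hinge at Q.
Rotations at Q on the released spans (each span's end-slope, ×1/EI):
  span PQ: point load 14.2 at a = 7.2: Pab(L + a)/(6LEI) = 130.9/EI
  span QR: point load 169.2 at a = 5.5: Pab(L + b)/(6LEI) = 1280/EI
  span QR: point load 93 at a = 8.25: Pab(L + b)/(6LEI) = 439.6/EI
  relative rotation θ_0 = (130.9 + 1719)/EI = 1850/EI
A unit hogging moment at Q produces rotation L₁/(3EI) + L₂/(3EI) = 7.667/EI.
Compatibility: M_Q·(L₁+L₂)/(3EI) = θ_0, giving M_Q = 241.3 kN·m (hogging).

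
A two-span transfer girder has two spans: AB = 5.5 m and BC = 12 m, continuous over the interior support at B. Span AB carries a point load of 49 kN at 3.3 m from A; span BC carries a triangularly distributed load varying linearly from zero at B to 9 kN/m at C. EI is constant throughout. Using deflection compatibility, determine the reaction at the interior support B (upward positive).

Release continuity at B by inserting a hinge; the redundant is the internal moment M_B. The primary structure is two simply-supported spans AB and BC.
End slopes at the hinge B, treating each span as simply supported:
  span AB: point load 49 at a = 3.3: Pab(L + a)/(6LEI) = 94.86/EI
  span BC: triangular load, peak 9: 7w₀L³/(360EI) = 302.4/EI
  relative rotation θ_0 = (94.86 + 302.4)/EI = 397.3/EI
A unit hogging moment at B produces rotation L₁/(3EI) + L₂/(3EI) = 5.833/EI.
Slope continuity at B: θ_0 = M_B·5.833/EI, so M_B = 397.3/5.833 = 68.1 kN·m (hogging).
Span AB, ΣM about A with M_B applied at B: R_B^{AB}·5.5 = 161.7 + 68.1, so R_B^{AB} = 41.78 kN and R_A = 49 − 41.78 = 7.218 kN.
Span BC, ΣM about C: R_B^{BC}·12 = 216 + 68.1, so R_B^{BC} = 23.68 kN and R_C = 54 − 23.68 = 30.32 kN.
R_B = 41.78 + 23.68 = 65.46 kN.

R_B = 65.46 kN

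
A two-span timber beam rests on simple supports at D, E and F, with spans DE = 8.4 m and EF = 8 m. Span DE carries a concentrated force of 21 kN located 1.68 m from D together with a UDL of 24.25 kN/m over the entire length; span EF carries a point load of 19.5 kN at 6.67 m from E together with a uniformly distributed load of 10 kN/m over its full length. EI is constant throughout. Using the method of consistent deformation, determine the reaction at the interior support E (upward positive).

Insert a hinge at E; M_E is the redundant, and each span becomes simply supported.
Discontinuity in slope at E on the released structure — sum the simple-span end rotations:
  span DE: point load 21 at a = 1.68: Pab(L + a)/(6LEI) = 47.42/EI
  span DE: UDL 24.25: wL³/(24EI) = 598.9/EI
  span EF: point load 19.5 at a = 6.67: Pab(L + b)/(6LEI) = 33.62/EI
  span EF: UDL 10: wL³/(24EI) = 213.3/EI
  relative rotation θ_0 = (646.3 + 247)/EI = 893.3/EI
A unit hogging moment at E produces rotation L₁/(3EI) + L₂/(3EI) = 5.467/EI.
Slope continuity at E: θ_0 = M_E·5.467/EI, so M_E = 893.3/5.467 = 163.4 kN·m (hogging).
Span DE, ΣM about D with M_E applied at E: R_E^{DE}·8.4 = 890.8 + 163.4, so R_E^{DE} = 125.5 kN and R_D = 224.7 − 125.5 = 99.2 kN.
Span EF, ΣM about F: R_E^{EF}·8 = 345.9 + 163.4, so R_E^{EF} = 63.67 kN and R_F = 99.5 − 63.67 = 35.83 kN.
R_E = 125.5 + 63.67 = 189.2 kN.

R_E = 189.2 kN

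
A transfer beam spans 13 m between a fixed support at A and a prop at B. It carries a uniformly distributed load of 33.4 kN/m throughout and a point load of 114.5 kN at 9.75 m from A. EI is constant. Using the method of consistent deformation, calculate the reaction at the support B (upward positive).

Take the reaction at B as the redundant and release it; the primary structure is a cantilever fixed at A.
Primary-structure tip deflection at B by superposition:
  UDL 33.4: wL⁴/(8EI) = 119242/EI
  point load 114.5 at a = 9.75: Pa²(3L − a)/(6EI) = 53063/EI
  δ_0 = 172305/EI
Flexibility coefficient — unit upward force at B: δ_{BB} = L³/(3EI) = 732.3/EI.
Compatibility at B: δ_0 − R_B·δ_{BB} = 0, so R_B = 172305/732.3 = 235.3 kN.

R_B = 235.3 kN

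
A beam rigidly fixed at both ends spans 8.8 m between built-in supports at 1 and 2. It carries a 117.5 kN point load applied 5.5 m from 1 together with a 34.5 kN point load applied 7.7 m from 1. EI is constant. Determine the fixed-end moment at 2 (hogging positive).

Release both end moments; the primary structure is a simply-supported span 12 with redundants M_1 and M_2.
End rotations of the released simple span under the applied load (×1/EI):
  at 1: point load 117.5 at a = 5.5: Pab(L + b)/(6LEI) = 488.7/EI
  at 2: point load 117.5 at a = 5.5: Pab(L + a)/(6LEI) = 577.6/EI
  at 1: point load 34.5 at a = 7.7: Pab(L + b)/(6LEI) = 54.79/EI
  at 2: point load 34.5 at a = 7.7: Pab(L + a)/(6LEI) = 91.32/EI
  θ_10 = 543.5/EI,  θ_20 = 668.9/EI
Flexibility coefficients: a unit moment at one end gives L/(3EI) there and L/(6EI) at the far end, so f₁₁ = f₂₂ = 2.933/EI and f₁₂ = f₂₁ = 1.467/EI.
Compatibility — zero rotation at each built-in end:
  2.933 M_1 + 1.467 M_2 = 543.5
  1.467 M_1 + 2.933 M_2 = 668.9
Solving the pair gives M_1 = 95.03 kN·m and M_2 = 180.5 kN·m (hogging).

M_2 = 180.5 kN·m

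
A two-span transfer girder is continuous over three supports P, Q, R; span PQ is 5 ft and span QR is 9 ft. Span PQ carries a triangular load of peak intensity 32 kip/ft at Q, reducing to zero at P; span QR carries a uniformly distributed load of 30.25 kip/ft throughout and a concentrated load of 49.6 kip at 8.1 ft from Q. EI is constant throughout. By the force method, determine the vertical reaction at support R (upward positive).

R_R = 155.2 kip

Take M_Q as the redundant. Released structure: two simple spans PQ and QR with a hinge at Q.
Rotations at Q on the released spans (each span's end-slope, ×1/EI):
  span PQ: triangular load, peak 32: w₀L³/(45EI) = 88.89/EI
  span QR: UDL 30.25: wL³/(24EI) = 918.8/EI
  span QR: point load 49.6 at a = 8.1: Pab(L + b)/(6LEI) = 66.29/EI
  relative rotation θ_0 = (88.89 + 985.1)/EI = 1074/EI
A unit hogging moment at Q produces rotation L₁/(3EI) + L₂/(3EI) = 4.667/EI.
Slope continuity at Q: θ_0 = M_Q·4.667/EI, so M_Q = 1074/4.667 = 230.1 kip·ft (hogging).
Span QR, ΣM about R: R_Q^{QR}·9 = 1270 + 230.1, so R_Q^{QR} = 166.7 kip and R_R = 321.9 − 166.7 = 155.2 kip.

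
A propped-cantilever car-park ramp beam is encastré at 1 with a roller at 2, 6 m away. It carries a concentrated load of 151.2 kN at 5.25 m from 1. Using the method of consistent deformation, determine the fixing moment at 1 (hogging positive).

M_1 = 55.81 kN·m

Choose R_2 as the redundant. The primary structure is the cantilever fixed at 1.
Primary-structure tip deflection at 2 by superposition:
  point load 151.2 at a = 5.25: Pa²(3L − a)/(6EI) = 8856/EI
Flexibility coefficient — unit upward force at 2: δ_{22} = L³/(3EI) = 72/EI.
Compatibility at 2: δ_0 − R_2·δ_{22} = 0, so R_2 = 8856/72 = 123 kN.
Moment equilibrium about 1: M_1 = Σ(load moments about 1) − R_2·L = 793.8 − 123×6 = 55.81 kN·m.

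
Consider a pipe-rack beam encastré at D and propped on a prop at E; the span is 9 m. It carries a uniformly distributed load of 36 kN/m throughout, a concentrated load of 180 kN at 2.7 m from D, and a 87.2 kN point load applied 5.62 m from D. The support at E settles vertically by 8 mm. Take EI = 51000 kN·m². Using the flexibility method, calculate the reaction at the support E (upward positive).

Take the reaction at E as the redundant and release it; the primary structure is a cantilever fixed at D.
Primary-structure tip deflection at E by superposition:
  UDL 36: wL⁴/(8EI) = 29524/EI
  point load 180 at a = 2.7: Pa²(3L − a)/(6EI) = 5314/EI
  point load 87.2 at a = 5.62: Pa²(3L − a)/(6EI) = 9814/EI
  δ_0 = 44653/EI
Tip deflection under a unit load at E: L³/(3EI) = 243/EI.
With EI = 51000 kN·m²: δ_0 = 0.87555 m and δ_{EE} = 0.004765 m/kN.
Compatibility — the beam at E must follow the support down by 0.008 m: δ_0 − R_E·δ_{EE} = 0.008, so R_E = (0.87555 − 0.008)/0.004765 = 182.1 kN.

R_E = 182.1 kN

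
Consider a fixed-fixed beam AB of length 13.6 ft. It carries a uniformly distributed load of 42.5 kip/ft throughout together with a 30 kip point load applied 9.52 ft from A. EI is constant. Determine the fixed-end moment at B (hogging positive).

Release both end moments; the primary structure is a simply-supported span AB with redundants M_A and M_B.
Simple-span end rotations at A and B under the given loads:
  at A: UDL 42.5: wL³/(24EI) = 4454/EI
  at B: UDL 42.5: wL³/(24EI) = 4454/EI
  at A: point load 30 at a = 9.52: Pab(L + b)/(6LEI) = 252.5/EI
  at B: point load 30 at a = 9.52: Pab(L + a)/(6LEI) = 330.2/EI
  θ_A0 = 4707/EI,  θ_B0 = 4785/EI
Flexibility coefficients: a unit moment at one end gives L/(3EI) there and L/(6EI) at the far end, so f₁₁ = f₂₂ = 4.533/EI and f₁₂ = f₂₁ = 2.267/EI.
Compatibility — zero rotation at each built-in end:
  4.533 M_A + 2.267 M_B = 4707
  2.267 M_A + 4.533 M_B = 4785
Solving the pair gives M_A = 680.8 kip·ft and M_B = 715 kip·ft (hogging).

M_B = 715 kip·ft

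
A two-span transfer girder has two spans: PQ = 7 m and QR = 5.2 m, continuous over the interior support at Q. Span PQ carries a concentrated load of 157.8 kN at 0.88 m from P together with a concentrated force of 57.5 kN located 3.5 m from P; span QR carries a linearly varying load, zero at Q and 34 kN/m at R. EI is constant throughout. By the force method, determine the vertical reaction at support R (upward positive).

Release continuity at Q by inserting a hinge; the redundant is the internal moment M_Q. The primary structure is two simply-supported spans PQ and QR.
End slopes at the hinge Q, treating each span as simply supported:
  span PQ: point load 157.8 at a = 0.88: Pab(L + a)/(6LEI) = 159.4/EI
  span PQ: point load 57.5 at a = 3.5: Pab(L + a)/(6LEI) = 176.1/EI
  span QR: triangular load, peak 34: 7w₀L³/(360EI) = 92.96/EI
  relative rotation θ_0 = (335.5 + 92.96)/EI = 428.5/EI
A unit hogging moment at Q produces rotation L₁/(3EI) + L₂/(3EI) = 4.067/EI.
Compatibility: M_Q·(L₁+L₂)/(3EI) = θ_0, giving M_Q = 105.4 kN·m (hogging).
Span QR, ΣM about R: R_Q^{QR}·5.2 = 153.2 + 105.4, so R_Q^{QR} = 49.73 kN and R_R = 88.4 − 49.73 = 38.67 kN.

R_R = 38.67 kN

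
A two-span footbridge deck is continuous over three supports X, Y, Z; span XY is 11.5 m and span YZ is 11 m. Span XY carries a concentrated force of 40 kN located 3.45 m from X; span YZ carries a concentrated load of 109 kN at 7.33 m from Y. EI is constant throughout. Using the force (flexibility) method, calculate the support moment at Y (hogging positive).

Release continuity at Y by inserting a hinge; the redundant is the internal moment M_Y. The primary structure is two simply-supported spans XY and YZ.
Discontinuity in slope at Y on the released structure — sum the simple-span end rotations:
  span XY: point load 40 at a = 3.45: Pab(L + a)/(6LEI) = 240.7/EI
  span YZ: point load 109 at a = 7.33: Pab(L + b)/(6LEI) = 651.8/EI
  relative rotation θ_0 = (240.7 + 651.8)/EI = 892.4/EI
A unit hogging moment at Y produces rotation L₁/(3EI) + L₂/(3EI) = 7.5/EI.
Slope continuity at Y: θ_0 = M_Y·7.5/EI, so M_Y = 892.4/7.5 = 119 kN·m (hogging).

M_Y = 119 kN·m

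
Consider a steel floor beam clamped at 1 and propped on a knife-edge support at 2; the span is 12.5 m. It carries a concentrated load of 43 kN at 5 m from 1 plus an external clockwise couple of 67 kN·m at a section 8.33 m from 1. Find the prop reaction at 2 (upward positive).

Release the roller at 2. Primary structure: cantilever fixed at 1.
Free-end deflection of the primary structure under the applied loading (downward +):
  point load 43 at a = 5: Pa²(3L − a)/(6EI) = 5823/EI
  clockwise couple 67 at a = 8.33: M₀a(2L − a)/(2EI) = 4652/EI
  δ_0 = 10475/EI
Tip deflection under a unit load at 2: L³/(3EI) = 651/EI.
The prop prevents deflection at 2: R_2 = δ_0/δ_{22} = 10475/651 = 16.09 kN.

R_2 = 16.09 kN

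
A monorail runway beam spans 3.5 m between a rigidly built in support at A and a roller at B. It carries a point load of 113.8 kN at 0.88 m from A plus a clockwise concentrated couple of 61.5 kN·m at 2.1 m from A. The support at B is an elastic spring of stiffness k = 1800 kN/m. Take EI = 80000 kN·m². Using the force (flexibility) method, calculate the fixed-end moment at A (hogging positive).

M_A = 134.4 kN·m

Release the roller at B. Primary structure: cantilever fixed at A.
Primary-structure tip deflection at B by superposition:
  point load 113.8 at a = 0.88: Pa²(3L − a)/(6EI) = 141.3/EI
  clockwise couple 61.5 at a = 2.1: M₀a(2L − a)/(2EI) = 316.4/EI
  δ_0 = 457.7/EI
Tip deflection under a unit load at B: L³/(3EI) = 14.29/EI.
With EI = 80000 kN·m²: δ_0 = 0.005721 m and δ_{BB} = 0.000179 m/kN.
Compatibility — the spring shortens by R_B/k under the reaction it provides: δ_0 − R_B·δ_{BB} = R_B/k. With 1/k = 0.000556 m/kN, R_B = δ_0 / (δ_{BB} + 1/k) = 0.005721 / (0.000179 + 0.000556) = 7.793 kN.
Moment equilibrium about A: M_A = Σ(load moments about A) − R_B·L = 161.6 − 7.793×3.5 = 134.4 kN·m.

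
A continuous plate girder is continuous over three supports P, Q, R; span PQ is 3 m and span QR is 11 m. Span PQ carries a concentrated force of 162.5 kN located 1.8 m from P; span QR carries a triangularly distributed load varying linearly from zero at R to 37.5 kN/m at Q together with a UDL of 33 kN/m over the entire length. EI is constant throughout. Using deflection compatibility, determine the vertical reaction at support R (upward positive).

Release continuity at Q by inserting a hinge; the redundant is the internal moment M_Q. The primary structure is two simply-supported spans PQ and QR.
End slopes at the hinge Q, treating each span as simply supported:
  span PQ: point load 162.5 at a = 1.8: Pab(L + a)/(6LEI) = 93.6/EI
  span QR: triangular load, peak 37.5: w₀L³/(45EI) = 1109/EI
  span QR: UDL 33: wL³/(24EI) = 1830/EI
  relative rotation θ_0 = (93.6 + 2939)/EI = 3033/EI
A unit hogging moment at Q produces rotation L₁/(3EI) + L₂/(3EI) = 4.667/EI.
Slope continuity at Q: θ_0 = M_Q·4.667/EI, so M_Q = 3033/4.667 = 649.9 kN·m (hogging).
Span QR, ΣM about R: R_Q^{QR}·11 = 3509 + 649.9, so R_Q^{QR} = 378.1 kN and R_R = 569.2 − 378.1 = 191.2 kN.

R_R = 191.2 kN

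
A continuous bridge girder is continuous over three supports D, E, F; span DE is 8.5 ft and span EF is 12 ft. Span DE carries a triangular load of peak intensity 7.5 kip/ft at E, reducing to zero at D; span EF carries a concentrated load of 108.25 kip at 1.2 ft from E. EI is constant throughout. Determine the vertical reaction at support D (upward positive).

R_D = 1.214 kip

Take M_E as the redundant. Released structure: two simple spans DE and EF with a hinge at E.
End slopes at the hinge E, treating each span as simply supported:
  span DE: triangular load, peak 7.5: w₀L³/(45EI) = 102.4/EI
  span EF: point load 108.25 at a = 1.2: Pab(L + b)/(6LEI) = 444.3/EI
  relative rotation θ_0 = (102.4 + 444.3)/EI = 546.6/EI
A unit hogging moment at E produces rotation L₁/(3EI) + L₂/(3EI) = 6.833/EI.
Slope continuity at E: θ_0 = M_E·6.833/EI, so M_E = 546.6/6.833 = 79.99 kip·ft (hogging).
Span DE, ΣM about D with M_E applied at E: R_E^{DE}·8.5 = 180.6 + 79.99, so R_E^{DE} = 30.66 kip and R_D = 31.88 − 30.66 = 1.214 kip.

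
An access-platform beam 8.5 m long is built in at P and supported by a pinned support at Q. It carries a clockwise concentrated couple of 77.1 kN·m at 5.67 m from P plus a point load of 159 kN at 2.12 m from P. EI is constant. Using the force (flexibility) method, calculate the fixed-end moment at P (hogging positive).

Release the roller at Q. Primary structure: cantilever fixed at P.
Deflection at Q on the released cantilever, summing each load's contribution:
  clockwise couple 77.1 at a = 5.67: M₀a(2L − a)/(2EI) = 2476/EI
  point load 159 at a = 2.12: Pa²(3L − a)/(6EI) = 2785/EI
  δ_0 = 5261/EI
Flexibility coefficient — unit upward force at Q: δ_{QQ} = L³/(3EI) = 204.7/EI.
Compatibility at Q: δ_0 − R_Q·δ_{QQ} = 0, so R_Q = 5261/204.7 = 25.7 kN.
Moment equilibrium about P: M_P = Σ(load moments about P) − R_Q·L = 414.2 − 25.7×8.5 = 195.7 kN·m.

M_P = 195.7 kN·m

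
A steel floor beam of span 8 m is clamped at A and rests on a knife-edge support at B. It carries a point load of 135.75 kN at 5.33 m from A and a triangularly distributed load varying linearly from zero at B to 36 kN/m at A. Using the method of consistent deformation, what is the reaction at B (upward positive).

R_B = 99.11 kN

Take the reaction at B as the redundant and release it; the primary structure is a cantilever fixed at A.
Deflection at B on the released cantilever, summing each load's contribution:
  point load 135.75 at a = 5.33: Pa²(3L − a)/(6EI) = 12000/EI
  triangular load, peak 36 at the fixed end: w₀L⁴/(30EI) = 4915/EI
  δ_0 = 16915/EI
Tip deflection under a unit load at B: L³/(3EI) = 170.7/EI.
Compatibility at B: δ_0 − R_B·δ_{BB} = 0, so R_B = 16915/170.7 = 99.11 kN.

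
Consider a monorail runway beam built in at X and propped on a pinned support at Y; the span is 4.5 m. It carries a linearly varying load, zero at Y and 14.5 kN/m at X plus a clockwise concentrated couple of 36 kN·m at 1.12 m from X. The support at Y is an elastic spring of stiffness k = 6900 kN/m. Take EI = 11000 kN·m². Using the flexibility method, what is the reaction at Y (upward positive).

Remove the prop at Y; the released (primary) structure is a cantilever built in at X.
Primary-structure tip deflection at Y by superposition:
  triangular load, peak 14.5 at the fixed end: w₀L⁴/(30EI) = 198.2/EI
  clockwise couple 36 at a = 1.12: M₀a(2L − a)/(2EI) = 158.9/EI
  δ_0 = 357.1/EI
Flexibility coefficient — unit upward force at Y: δ_{YY} = L³/(3EI) = 30.38/EI.
With EI = 11000 kN·m²: δ_0 = 0.03246 m and δ_{YY} = 0.002761 m/kN.
Compatibility — the spring shortens by R_Y/k under the reaction it provides: δ_0 − R_Y·δ_{YY} = R_Y/k. With 1/k = 0.000145 m/kN, R_Y = δ_0 / (δ_{YY} + 1/k) = 0.03246 / (0.002761 + 0.000145) = 11.17 kN.

R_Y = 11.17 kN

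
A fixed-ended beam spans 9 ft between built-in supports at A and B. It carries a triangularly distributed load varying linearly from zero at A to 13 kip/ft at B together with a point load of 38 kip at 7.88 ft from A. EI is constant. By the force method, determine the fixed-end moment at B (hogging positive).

M_B = 85.28 kip·ft

Take the two fixed-end moments M_A, M_B as redundants; the released structure is the simple span AB.
On the primary (simply-supported) span, the end slopes from the loading are:
  at A: triangular load, peak 13: 7w₀L³/(360EI) = 184.3/EI
  at B: triangular load, peak 13: w₀L³/(45EI) = 210.6/EI
  at A: point load 38 at a = 7.88: Pab(L + b)/(6LEI) = 62.85/EI
  at B: point load 38 at a = 7.88: Pab(L + a)/(6LEI) = 104.8/EI
  θ_A0 = 247.1/EI,  θ_B0 = 315.4/EI
Flexibility coefficients: a unit moment at one end gives L/(3EI) there and L/(6EI) at the far end, so f₁₁ = f₂₂ = 3/EI and f₁₂ = f₂₁ = 1.5/EI.
Compatibility — zero rotation at each built-in end:
  3 M_A + 1.5 M_B = 247.1
  1.5 M_A + 3 M_B = 315.4
Solving the pair gives M_A = 39.74 kip·ft and M_B = 85.28 kip·ft (hogging).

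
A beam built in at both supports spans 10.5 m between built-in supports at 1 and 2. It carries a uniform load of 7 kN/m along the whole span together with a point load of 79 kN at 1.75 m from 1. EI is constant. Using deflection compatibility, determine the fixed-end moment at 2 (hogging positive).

Take the two fixed-end moments M_1, M_2 as redundants; the released structure is the simple span 12.
End rotations of the released simple span under the applied load (×1/EI):
  at 1: UDL 7: wL³/(24EI) = 337.6/EI
  at 2: UDL 7: wL³/(24EI) = 337.6/EI
  at 1: point load 79 at a = 1.75: Pab(L + b)/(6LEI) = 369.6/EI
  at 2: point load 79 at a = 1.75: Pab(L + a)/(6LEI) = 235.2/EI
  θ_10 = 707.3/EI,  θ_20 = 572.9/EI
Flexibility coefficients: a unit moment at one end gives L/(3EI) there and L/(6EI) at the far end, so f₁₁ = f₂₂ = 3.5/EI and f₁₂ = f₂₁ = 1.75/EI.
Compatibility — zero rotation at each built-in end:
  3.5 M_1 + 1.75 M_2 = 707.3
  1.75 M_1 + 3.5 M_2 = 572.9
Solving the pair gives M_1 = 160.3 kN·m and M_2 = 83.51 kN·m (hogging).

M_2 = 83.51 kN·m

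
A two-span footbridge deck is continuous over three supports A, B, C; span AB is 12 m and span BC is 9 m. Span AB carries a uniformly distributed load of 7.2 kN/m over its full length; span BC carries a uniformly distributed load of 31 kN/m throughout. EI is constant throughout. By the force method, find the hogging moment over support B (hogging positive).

Take M_B as the redundant. Released structure: two simple spans AB and BC with a hinge at B.
Discontinuity in slope at B on the released structure — sum the simple-span end rotations:
  span AB: UDL 7.2: wL³/(24EI) = 518.4/EI
  span BC: UDL 31: wL³/(24EI) = 941.6/EI
  relative rotation θ_0 = (518.4 + 941.6)/EI = 1460/EI
A unit hogging moment at B produces rotation L₁/(3EI) + L₂/(3EI) = 7/EI.
Slope continuity at B: θ_0 = M_B·7/EI, so M_B = 1460/7 = 208.6 kN·m (hogging).

M_B = 208.6 kN·m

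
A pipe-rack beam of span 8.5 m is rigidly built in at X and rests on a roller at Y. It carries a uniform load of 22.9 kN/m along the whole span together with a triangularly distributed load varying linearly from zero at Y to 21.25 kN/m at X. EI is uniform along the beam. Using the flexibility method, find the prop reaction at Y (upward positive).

Choose R_Y as the redundant. The primary structure is the cantilever fixed at X.
Primary-structure tip deflection at Y by superposition:
  UDL 22.9: wL⁴/(8EI) = 14942/EI
  triangular load, peak 21.25 at the fixed end: w₀L⁴/(30EI) = 3698/EI
  δ_0 = 18640/EI
Tip deflection under a unit load at Y: L³/(3EI) = 204.7/EI.
Compatibility at Y: δ_0 − R_Y·δ_{YY} = 0, so R_Y = 18640/204.7 = 91.06 kN.

R_Y = 91.06 kN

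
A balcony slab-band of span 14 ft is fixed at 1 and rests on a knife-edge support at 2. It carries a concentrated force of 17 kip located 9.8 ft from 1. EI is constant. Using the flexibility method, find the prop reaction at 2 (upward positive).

R_2 = 9.579 kip

Release the roller at 2. Primary structure: cantilever fixed at 1.
Deflection at 2 on the released cantilever, summing each load's contribution:
  point load 17 at a = 9.8: Pa²(3L − a)/(6EI) = 8762/EI
Flexibility coefficient — unit upward force at 2: δ_{22} = L³/(3EI) = 914.7/EI.
Compatibility at 2: δ_0 − R_2·δ_{22} = 0, so R_2 = 8762/914.7 = 9.579 kip.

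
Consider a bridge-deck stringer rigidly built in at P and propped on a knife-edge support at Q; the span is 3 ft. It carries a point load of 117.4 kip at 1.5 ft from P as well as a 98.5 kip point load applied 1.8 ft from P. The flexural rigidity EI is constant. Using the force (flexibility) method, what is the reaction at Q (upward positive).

R_Q = 79.24 kip

Remove the prop at Q; the released (primary) structure is a cantilever built in at P.
Primary-structure tip deflection at Q by superposition:
  point load 117.4 at a = 1.5: Pa²(3L − a)/(6EI) = 330.2/EI
  point load 98.5 at a = 1.8: Pa²(3L − a)/(6EI) = 383/EI
  δ_0 = 713.2/EI
Tip deflection under a unit load at Q: L³/(3EI) = 9/EI.
Compatibility at Q: δ_0 − R_Q·δ_{QQ} = 0, so R_Q = 713.2/9 = 79.24 kip.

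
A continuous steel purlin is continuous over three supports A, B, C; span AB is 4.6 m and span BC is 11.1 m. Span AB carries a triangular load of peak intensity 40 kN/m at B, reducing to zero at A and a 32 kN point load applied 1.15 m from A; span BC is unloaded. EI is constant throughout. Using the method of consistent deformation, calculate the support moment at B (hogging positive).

M_B = 21.59 kN·m

Take M_B as the redundant. Released structure: two simple spans AB and BC with a hinge at B.
Discontinuity in slope at B on the released structure — sum the simple-span end rotations:
  span AB: triangular load, peak 40: w₀L³/(45EI) = 86.52/EI
  span AB: point load 32 at a = 1.15: Pab(L + a)/(6LEI) = 26.45/EI
  relative rotation θ_0 = (113 + 0)/EI = 113/EI
A unit hogging moment at B produces rotation L₁/(3EI) + L₂/(3EI) = 5.233/EI.
Compatibility: M_B·(L₁+L₂)/(3EI) = θ_0, giving M_B = 21.59 kN·m (hogging).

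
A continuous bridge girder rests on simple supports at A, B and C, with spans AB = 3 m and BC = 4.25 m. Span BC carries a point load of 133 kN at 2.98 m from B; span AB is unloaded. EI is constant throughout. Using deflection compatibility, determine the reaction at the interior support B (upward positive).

Insert a hinge at B; M_B is the redundant, and each span becomes simply supported.
Rotations at B on the released spans (each span's end-slope, ×1/EI):
  span BC: point load 133 at a = 2.98: Pab(L + b)/(6LEI) = 109/EI
  relative rotation θ_0 = (0 + 109)/EI = 109/EI
A unit hogging moment at B produces rotation L₁/(3EI) + L₂/(3EI) = 2.417/EI.
Compatibility: M_B·(L₁+L₂)/(3EI) = θ_0, giving M_B = 45.09 kN·m (hogging).
Span AB, ΣM about A with M_B applied at B: R_B^{AB}·3 = 0 + 45.09, so R_B^{AB} = 15.03 kN and R_A = 0 − 15.03 = -15.03 kN.
Span BC, ΣM about C: R_B^{BC}·4.25 = 168.9 + 45.09, so R_B^{BC} = 50.35 kN and R_C = 133 − 50.35 = 82.65 kN.
R_B = 15.03 + 50.35 = 65.38 kN.

R_B = 65.38 kN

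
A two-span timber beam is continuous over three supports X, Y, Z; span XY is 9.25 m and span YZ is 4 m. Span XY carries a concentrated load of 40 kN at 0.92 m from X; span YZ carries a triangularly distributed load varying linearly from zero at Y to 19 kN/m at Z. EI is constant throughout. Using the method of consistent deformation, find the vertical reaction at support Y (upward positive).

Insert a hinge at Y; M_Y is the redundant, and each span becomes simply supported.
End slopes at the hinge Y, treating each span as simply supported:
  span XY: point load 40 at a = 0.92: Pab(L + a)/(6LEI) = 56.17/EI
  span YZ: triangular load, peak 19: 7w₀L³/(360EI) = 23.64/EI
  relative rotation θ_0 = (56.17 + 23.64)/EI = 79.82/EI
A unit hogging moment at Y produces rotation L₁/(3EI) + L₂/(3EI) = 4.417/EI.
Slope continuity at Y: θ_0 = M_Y·4.417/EI, so M_Y = 79.82/4.417 = 18.07 kN·m (hogging).
Span XY, ΣM about X with M_Y applied at Y: R_Y^{XY}·9.25 = 36.8 + 18.07, so R_Y^{XY} = 5.932 kN and R_X = 40 − 5.932 = 34.07 kN.
Span YZ, ΣM about Z: R_Y^{YZ}·4 = 50.67 + 18.07, so R_Y^{YZ} = 17.18 kN and R_Z = 38 − 17.18 = 20.82 kN.
R_Y = 5.932 + 17.18 = 23.12 kN.

R_Y = 23.12 kN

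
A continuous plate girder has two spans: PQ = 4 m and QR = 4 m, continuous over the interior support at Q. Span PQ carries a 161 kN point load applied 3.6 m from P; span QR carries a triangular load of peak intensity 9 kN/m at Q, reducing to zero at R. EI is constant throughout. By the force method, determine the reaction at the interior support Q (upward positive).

R_Q = 173.1 kN

Release continuity at Q by inserting a hinge; the redundant is the internal moment M_Q. The primary structure is two simply-supported spans PQ and QR.
Discontinuity in slope at Q on the released structure — sum the simple-span end rotations:
  span PQ: point load 161 at a = 3.6: Pab(L + a)/(6LEI) = 73.42/EI
  span QR: triangular load, peak 9: w₀L³/(45EI) = 12.8/EI
  relative rotation θ_0 = (73.42 + 12.8)/EI = 86.22/EI
A unit hogging moment at Q produces rotation L₁/(3EI) + L₂/(3EI) = 2.667/EI.
Compatibility: M_Q·(L₁+L₂)/(3EI) = θ_0, giving M_Q = 32.33 kN·m (hogging).
Span PQ, ΣM about P with M_Q applied at Q: R_Q^{PQ}·4 = 579.6 + 32.33, so R_Q^{PQ} = 153 kN and R_P = 161 − 153 = 8.017 kN.
Span QR, ΣM about R: R_Q^{QR}·4 = 48 + 32.33, so R_Q^{QR} = 20.08 kN and R_R = 18 − 20.08 = -2.083 kN.
R_Q = 153 + 20.08 = 173.1 kN.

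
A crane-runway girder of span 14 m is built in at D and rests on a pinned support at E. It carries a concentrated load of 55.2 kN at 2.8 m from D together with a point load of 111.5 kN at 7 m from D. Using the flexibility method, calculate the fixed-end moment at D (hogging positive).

Choose R_E as the redundant. The primary structure is the cantilever fixed at D.
Downward deflection at the released point E due to the loads:
  point load 55.2 at a = 2.8: Pa²(3L − a)/(6EI) = 2827/EI
  point load 111.5 at a = 7: Pa²(3L − a)/(6EI) = 31870/EI
  δ_0 = 34698/EI
Flexibility coefficient — unit upward force at E: δ_{EE} = L³/(3EI) = 914.7/EI.
Compatibility at E: δ_0 − R_E·δ_{EE} = 0, so R_E = 34698/914.7 = 37.93 kN.
Moment equilibrium about D: M_D = Σ(load moments about D) − R_E·L = 935.1 − 37.93×14 = 404 kN·m.

M_D = 404 kN·m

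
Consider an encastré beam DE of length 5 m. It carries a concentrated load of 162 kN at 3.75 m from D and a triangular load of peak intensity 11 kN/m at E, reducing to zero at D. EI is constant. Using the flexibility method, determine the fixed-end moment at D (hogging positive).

Release both end moments; the primary structure is a simply-supported span DE with redundants M_D and M_E.
End rotations of the released simple span under the applied load (×1/EI):
  at D: point load 162 at a = 3.75: Pab(L + b)/(6LEI) = 158.2/EI
  at E: point load 162 at a = 3.75: Pab(L + a)/(6LEI) = 221.5/EI
  at D: triangular load, peak 11: 7w₀L³/(360EI) = 26.74/EI
  at E: triangular load, peak 11: w₀L³/(45EI) = 30.56/EI
  θ_D0 = 184.9/EI,  θ_E0 = 252/EI
Flexibility coefficients: a unit moment at one end gives L/(3EI) there and L/(6EI) at the far end, so f₁₁ = f₂₂ = 1.667/EI and f₁₂ = f₂₁ = 0.8333/EI.
Compatibility — zero rotation at each built-in end:
  1.667 M_D + 0.8333 M_E = 184.9
  0.8333 M_D + 1.667 M_E = 252
Solving the pair gives M_D = 47.14 kN·m and M_E = 127.7 kN·m (hogging).

M_D = 47.14 kN·m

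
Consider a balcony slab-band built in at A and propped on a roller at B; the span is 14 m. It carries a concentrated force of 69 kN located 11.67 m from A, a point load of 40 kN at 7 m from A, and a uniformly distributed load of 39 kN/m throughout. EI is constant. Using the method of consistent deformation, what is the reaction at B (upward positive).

Remove the prop at B; the released (primary) structure is a cantilever built in at A.
Primary-structure tip deflection at B by superposition:
  point load 69 at a = 11.67: Pa²(3L − a)/(6EI) = 47502/EI
  point load 40 at a = 7: Pa²(3L − a)/(6EI) = 11433/EI
  UDL 39: wL⁴/(8EI) = 187278/EI
  δ_0 = 246213/EI
Tip deflection under a unit load at B: L³/(3EI) = 914.7/EI.
Compatibility at B: δ_0 − R_B·δ_{BB} = 0, so R_B = 246213/914.7 = 269.2 kN.

R_B = 269.2 kN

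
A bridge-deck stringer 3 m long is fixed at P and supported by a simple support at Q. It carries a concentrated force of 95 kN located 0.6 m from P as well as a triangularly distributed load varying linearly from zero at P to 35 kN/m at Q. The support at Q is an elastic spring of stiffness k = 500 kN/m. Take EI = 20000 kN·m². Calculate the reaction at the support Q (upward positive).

R_Q = 6.281 kN

Release the roller at Q. Primary structure: cantilever fixed at P.
Deflection at Q on the released cantilever, summing each load's contribution:
  point load 95 at a = 0.6: Pa²(3L − a)/(6EI) = 47.88/EI
  triangular load, peak 35 at the free end: 11w₀L⁴/(120EI) = 259.9/EI
  δ_0 = 307.8/EI
Tip deflection under a unit load at Q: L³/(3EI) = 9/EI.
With EI = 20000 kN·m²: δ_0 = 0.015388 m and δ_{QQ} = 0.00045 m/kN.
Compatibility — the spring shortens by R_Q/k under the reaction it provides: δ_0 − R_Q·δ_{QQ} = R_Q/k. With 1/k = 0.002 m/kN, R_Q = δ_0 / (δ_{QQ} + 1/k) = 0.015388 / (0.00045 + 0.002) = 6.281 kN.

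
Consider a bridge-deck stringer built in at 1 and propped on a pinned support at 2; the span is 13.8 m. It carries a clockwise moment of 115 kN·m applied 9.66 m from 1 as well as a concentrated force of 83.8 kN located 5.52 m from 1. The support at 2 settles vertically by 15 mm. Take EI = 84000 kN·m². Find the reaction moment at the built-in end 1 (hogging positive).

Choose R_2 as the redundant. The primary structure is the cantilever fixed at 1.
Free-end deflection of the primary structure under the applied loading (downward +):
  clockwise couple 115 at a = 9.66: M₀a(2L − a)/(2EI) = 9965/EI
  point load 83.8 at a = 5.52: Pa²(3L − a)/(6EI) = 15269/EI
  δ_0 = 25234/EI
Tip deflection under a unit load at 2: L³/(3EI) = 876/EI.
With EI = 84000 kN·m²: δ_0 = 0.30041 m and δ_{22} = 0.010429 m/kN.
Compatibility — the beam at 2 must follow the support down by 0.015 m: δ_0 − R_2·δ_{22} = 0.015, so R_2 = (0.30041 − 0.015)/0.010429 = 27.37 kN.
Moment equilibrium about 1: M_1 = Σ(load moments about 1) − R_2·L = 577.6 − 27.37×13.8 = 199.9 kN·m.

M_1 = 199.9 kN·m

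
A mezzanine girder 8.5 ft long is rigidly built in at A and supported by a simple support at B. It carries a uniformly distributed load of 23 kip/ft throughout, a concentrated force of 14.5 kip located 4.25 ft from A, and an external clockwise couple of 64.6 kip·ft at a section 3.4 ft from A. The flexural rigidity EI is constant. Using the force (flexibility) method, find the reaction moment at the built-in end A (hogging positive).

Release the roller at B. Primary structure: cantilever fixed at A.
Primary-structure tip deflection at B by superposition:
  UDL 23: wL⁴/(8EI) = 15008/EI
  point load 14.5 at a = 4.25: Pa²(3L − a)/(6EI) = 927.6/EI
  clockwise couple 64.6 at a = 3.4: M₀a(2L − a)/(2EI) = 1494/EI
  δ_0 = 17429/EI
Flexibility coefficient — unit upward force at B: δ_{BB} = L³/(3EI) = 204.7/EI.
The prop prevents deflection at B: R_B = δ_0/δ_{BB} = 17429/204.7 = 85.14 kip.
Moment equilibrium about A: M_A = Σ(load moments about A) − R_B·L = 957.1 − 85.14×8.5 = 233.4 kip·ft.

M_A = 233.4 kip·ft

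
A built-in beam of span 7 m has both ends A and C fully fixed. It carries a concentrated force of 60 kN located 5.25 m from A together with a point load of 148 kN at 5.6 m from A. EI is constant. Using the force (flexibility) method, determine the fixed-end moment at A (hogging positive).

Take the two fixed-end moments M_A, M_C as redundants; the released structure is the simple span AC.
Simple-span end rotations at A and C under the given loads:
  at A: point load 60 at a = 5.25: Pab(L + b)/(6LEI) = 114.8/EI
  at C: point load 60 at a = 5.25: Pab(L + a)/(6LEI) = 160.8/EI
  at A: point load 148 at a = 5.6: Pab(L + b)/(6LEI) = 232.1/EI
  at C: point load 148 at a = 5.6: Pab(L + a)/(6LEI) = 348.1/EI
  θ_A0 = 346.9/EI,  θ_C0 = 508.9/EI
Flexibility coefficients: a unit moment at one end gives L/(3EI) there and L/(6EI) at the far end, so f₁₁ = f₂₂ = 2.333/EI and f₁₂ = f₂₁ = 1.167/EI.
Compatibility — zero rotation at each built-in end:
  2.333 M_A + 1.167 M_C = 346.9
  1.167 M_A + 2.333 M_C = 508.9
Solving the pair gives M_A = 52.84 kN·m and M_C = 191.7 kN·m (hogging).

M_A = 52.84 kN·m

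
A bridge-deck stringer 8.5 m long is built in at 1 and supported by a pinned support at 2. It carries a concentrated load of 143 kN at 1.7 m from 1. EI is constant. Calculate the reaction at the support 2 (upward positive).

Choose R_2 as the redundant. The primary structure is the cantilever fixed at 1.
Free-end deflection of the primary structure under the applied loading (downward +):
  point load 143 at a = 1.7: Pa²(3L − a)/(6EI) = 1639/EI
Tip deflection under a unit load at 2: L³/(3EI) = 204.7/EI.
Compatibility at 2: δ_0 − R_2·δ_{22} = 0, so R_2 = 1639/204.7 = 8.008 kN.

R_2 = 8.008 kN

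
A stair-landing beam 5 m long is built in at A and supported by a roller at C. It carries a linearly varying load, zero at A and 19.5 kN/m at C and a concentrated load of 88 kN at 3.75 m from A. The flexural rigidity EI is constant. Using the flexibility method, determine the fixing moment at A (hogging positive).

M_A = 80 kN·m

Release the roller at C. Primary structure: cantilever fixed at A.
Downward deflection at the released point C due to the loads:
  triangular load, peak 19.5 at the free end: 11w₀L⁴/(120EI) = 1117/EI
  point load 88 at a = 3.75: Pa²(3L − a)/(6EI) = 2320/EI
  δ_0 = 3438/EI
Flexibility coefficient — unit upward force at C: δ_{CC} = L³/(3EI) = 41.67/EI.
Compatibility at C: δ_0 − R_C·δ_{CC} = 0, so R_C = 3438/41.67 = 82.5 kN.
Moment equilibrium about A: M_A = Σ(load moments about A) − R_C·L = 492.5 − 82.5×5 = 80 kN·m.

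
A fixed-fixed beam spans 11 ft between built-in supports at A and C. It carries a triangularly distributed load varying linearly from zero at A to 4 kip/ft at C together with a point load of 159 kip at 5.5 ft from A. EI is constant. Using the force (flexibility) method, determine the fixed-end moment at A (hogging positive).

M_A = 234.8 kip·ft

Release both end moments; the primary structure is a simply-supported span AC with redundants M_A and M_C.
On the primary (simply-supported) span, the end slopes from the loading are:
  at A: triangular load, peak 4: 7w₀L³/(360EI) = 103.5/EI
  at C: triangular load, peak 4: w₀L³/(45EI) = 118.3/EI
  at A: point load 159 at a = 5.5: Pab(L + b)/(6LEI) = 1202/EI
  at C: point load 159 at a = 5.5: Pab(L + a)/(6LEI) = 1202/EI
  θ_A0 = 1306/EI,  θ_C0 = 1321/EI
Flexibility coefficients: a unit moment at one end gives L/(3EI) there and L/(6EI) at the far end, so f₁₁ = f₂₂ = 3.667/EI and f₁₂ = f₂₁ = 1.833/EI.
Compatibility — zero rotation at each built-in end:
  3.667 M_A + 1.833 M_C = 1306
  1.833 M_A + 3.667 M_C = 1321
Solving the pair gives M_A = 234.8 kip·ft and M_C = 242.8 kip·ft (hogging).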